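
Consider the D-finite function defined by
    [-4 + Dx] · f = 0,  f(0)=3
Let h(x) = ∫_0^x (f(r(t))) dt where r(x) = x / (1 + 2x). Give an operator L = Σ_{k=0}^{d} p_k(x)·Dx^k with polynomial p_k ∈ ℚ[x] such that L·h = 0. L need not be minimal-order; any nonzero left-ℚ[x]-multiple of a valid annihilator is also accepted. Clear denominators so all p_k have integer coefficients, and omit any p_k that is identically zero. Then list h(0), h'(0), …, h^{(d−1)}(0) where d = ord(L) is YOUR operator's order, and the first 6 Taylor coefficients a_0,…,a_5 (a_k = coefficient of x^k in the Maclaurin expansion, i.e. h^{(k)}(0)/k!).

L = -4·Dx + (1 + 4·x + 4·x^2)·Dx^2  (order 2).
h: a_k = 0, 3, 6, 0, -4, 32/5, …
ICs: h(0) = 0, h′(0) = 3.

f: a_k = 3, 12, 24, 32, 32, 128/5, …
Change of var in L_f (x↦r) gives L₀.
h=∫₀ˣh₀: take L = L₀·Dx.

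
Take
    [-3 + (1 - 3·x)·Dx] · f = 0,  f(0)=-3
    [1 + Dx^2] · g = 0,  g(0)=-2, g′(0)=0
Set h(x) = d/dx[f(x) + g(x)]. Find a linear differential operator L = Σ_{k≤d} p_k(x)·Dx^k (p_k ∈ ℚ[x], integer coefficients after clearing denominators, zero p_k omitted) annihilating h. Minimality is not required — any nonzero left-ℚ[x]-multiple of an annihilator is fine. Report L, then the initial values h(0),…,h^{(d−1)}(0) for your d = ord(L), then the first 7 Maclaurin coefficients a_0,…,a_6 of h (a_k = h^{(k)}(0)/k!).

f: a_k = -3, -9, -27, -81, -243, -729, -2187, …
g: a_k = -2, 0, 1, 0, -1/12, 0, 1/360, …
f+g: L₀ = lclm(L_f,L_g), ord ≤ 1+2.
h₀' ⇒ L via d/dx closure of L₀.
L = (654 - 36·x + 54·x^2) + (-55 + 171·x - 27·x^2 + 27·x^3)·Dx + (654 - 36·x + 54·x^2)·Dx^2 + (-55 + 171·x - 27·x^2 + 27·x^3)·Dx^3  (order 3).
h: a_k = -9, -52, -243, -2917/3, -3645, -787319/60, -45927, …
ICs: h(0) = -9, h′(0) = -52, h′′(0) = -486.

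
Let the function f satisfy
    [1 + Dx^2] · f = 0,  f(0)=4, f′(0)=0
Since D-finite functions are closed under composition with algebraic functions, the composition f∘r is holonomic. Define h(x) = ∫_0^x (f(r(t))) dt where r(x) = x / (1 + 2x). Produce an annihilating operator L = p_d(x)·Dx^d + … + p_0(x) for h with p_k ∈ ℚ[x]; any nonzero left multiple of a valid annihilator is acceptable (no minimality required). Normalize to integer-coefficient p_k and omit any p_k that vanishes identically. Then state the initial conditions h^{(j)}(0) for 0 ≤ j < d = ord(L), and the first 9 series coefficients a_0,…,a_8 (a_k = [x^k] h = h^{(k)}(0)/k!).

L = Dx + (4 + 24·x + 48·x^2 + 32·x^3)·Dx^2 + (1 + 8·x + 24·x^2 + 32·x^3 + 16·x^4)·Dx^3  (order 3).
h: a_k = 0, 4, 0, -2/3, 2, -143/30, 94/9, -3943/180, 1787/40, …
ICs: h(0) = 0, h′(0) = 4, h′′(0) = 0.

f: a_k = 4, 0, -2, 0, 1/6, 0, -1/180, 0, 1/10080, …
Substitute x→r, Dx→(1/r')Dx; clear ⇒ L₀.
∫: right-multiply L₀ by Dx.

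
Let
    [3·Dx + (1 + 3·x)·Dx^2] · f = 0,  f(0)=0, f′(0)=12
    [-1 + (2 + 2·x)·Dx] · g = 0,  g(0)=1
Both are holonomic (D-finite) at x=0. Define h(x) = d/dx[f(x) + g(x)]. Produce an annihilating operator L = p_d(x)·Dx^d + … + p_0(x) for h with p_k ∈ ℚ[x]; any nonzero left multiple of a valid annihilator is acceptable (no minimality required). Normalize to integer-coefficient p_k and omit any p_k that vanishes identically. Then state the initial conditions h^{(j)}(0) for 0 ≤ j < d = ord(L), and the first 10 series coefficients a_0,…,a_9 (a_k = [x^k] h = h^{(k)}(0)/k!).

f: a_k = 0, 12, -18, 36, -81, 972/5, -486, 8748/7, -6561/2, 8748, …
g: a_k = 1, 1/2, -1/8, 1/16, -5/128, 7/256, -21/1024, 33/2048, -429/32768, 715/65536, …
Sum ⇒ L₀ = lclm(L_f,L_g) in ℚ(x)⟨Dx⟩.
Derive L from L₀ (diff closure).
L = (27 + 9·x) + (69 + 126·x + 45·x^2)·Dx + (10 + 46·x + 54·x^2 + 18·x^3)·Dx^2  (order 2).
h: a_k = 25/2, -145/4, 1731/16, -10373/32, 248867/256, -1493055/512, 17916135/2048, -107495853/4096, 5159786787/65536, -30958694267/131072, …
ICs: h(0) = 25/2, h′(0) = -145/4.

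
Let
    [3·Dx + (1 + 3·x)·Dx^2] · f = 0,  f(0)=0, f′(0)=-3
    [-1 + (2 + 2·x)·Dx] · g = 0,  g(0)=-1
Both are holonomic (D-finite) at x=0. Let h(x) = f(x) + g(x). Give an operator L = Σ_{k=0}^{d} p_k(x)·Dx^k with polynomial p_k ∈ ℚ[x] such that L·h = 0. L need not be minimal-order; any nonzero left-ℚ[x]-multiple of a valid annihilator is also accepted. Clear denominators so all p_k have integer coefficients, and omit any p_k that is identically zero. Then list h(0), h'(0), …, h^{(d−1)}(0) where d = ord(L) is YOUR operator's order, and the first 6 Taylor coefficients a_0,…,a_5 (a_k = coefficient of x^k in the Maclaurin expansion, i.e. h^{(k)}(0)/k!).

L = (27 + 9·x)·Dx + (69 + 126·x + 45·x^2)·Dx^2 + (10 + 46·x + 54·x^2 + 18·x^3)·Dx^3  (order 3).
h: a_k = -1, -7/2, 37/8, -145/16, 2597/128, -62243/1280, …
ICs: h(0) = -1, h′(0) = -7/2, h′′(0) = 37/4.

f: a_k = 0, -3, 9/2, -9, 81/4, -243/5, …
g: a_k = -1, -1/2, 1/8, -1/16, 5/128, -7/256, …
f+g: L₀ = lclm(L_f,L_g), ord ≤ 2+1.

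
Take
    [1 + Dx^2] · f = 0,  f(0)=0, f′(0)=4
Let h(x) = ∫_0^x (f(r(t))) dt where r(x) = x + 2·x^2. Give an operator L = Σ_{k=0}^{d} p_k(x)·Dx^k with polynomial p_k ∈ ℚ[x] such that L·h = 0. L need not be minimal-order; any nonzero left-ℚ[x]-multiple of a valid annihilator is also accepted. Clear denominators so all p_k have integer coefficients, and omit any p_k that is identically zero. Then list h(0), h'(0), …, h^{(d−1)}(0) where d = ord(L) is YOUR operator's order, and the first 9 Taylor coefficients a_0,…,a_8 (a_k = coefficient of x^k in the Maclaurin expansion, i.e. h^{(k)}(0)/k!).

f: a_k = 0, 4, 0, -2/3, 0, 1/30, 0, -1/1260, 0, …
L₀ from L_f via x↦r, Dx↦r'^{-1}Dx.
Integrate: L := L₀·Dx.
L = (1 + 12·x + 48·x^2 + 64·x^3)·Dx - 4·Dx^2 + (1 + 4·x)·Dx^3  (order 3).
h: a_k = 0, 0, 2, 8/3, -1/6, -4/5, -239/180, -5/7, 1679/10080, …
ICs: h(0) = 0, h′(0) = 0, h′′(0) = 4.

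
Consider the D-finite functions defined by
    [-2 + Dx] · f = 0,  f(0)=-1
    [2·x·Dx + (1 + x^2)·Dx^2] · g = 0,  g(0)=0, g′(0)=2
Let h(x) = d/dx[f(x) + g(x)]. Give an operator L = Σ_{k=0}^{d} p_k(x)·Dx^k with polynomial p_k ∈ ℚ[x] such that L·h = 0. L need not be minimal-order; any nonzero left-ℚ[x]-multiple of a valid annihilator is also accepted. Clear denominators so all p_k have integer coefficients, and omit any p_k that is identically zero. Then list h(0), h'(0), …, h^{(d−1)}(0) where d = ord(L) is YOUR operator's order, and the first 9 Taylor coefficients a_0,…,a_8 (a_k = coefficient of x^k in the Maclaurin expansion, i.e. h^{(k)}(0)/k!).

L = (2 - 4·x - 6·x^2 - 4·x^3) + (-3 - x^2 - 2·x^4)·Dx + (1 + x + 2·x^2 + x^3 + x^4)·Dx^2  (order 2).
h: a_k = 0, -4, -6, -8/3, 2/3, -8/15, -98/45, -16/315, 626/315, …
ICs: h(0) = 0, h′(0) = -4.

f: a_k = -1, -2, -2, -4/3, -2/3, -4/15, -4/45, -8/315, -2/315, …
g: a_k = 0, 2, 0, -2/3, 0, 2/5, 0, -2/7, 0, …
Weyl lclm of L_f,L_g ⇒ L₀ (ord ≤ 3).
Differentiate: ansatz ord ≤ ord L₀ ⇒ L.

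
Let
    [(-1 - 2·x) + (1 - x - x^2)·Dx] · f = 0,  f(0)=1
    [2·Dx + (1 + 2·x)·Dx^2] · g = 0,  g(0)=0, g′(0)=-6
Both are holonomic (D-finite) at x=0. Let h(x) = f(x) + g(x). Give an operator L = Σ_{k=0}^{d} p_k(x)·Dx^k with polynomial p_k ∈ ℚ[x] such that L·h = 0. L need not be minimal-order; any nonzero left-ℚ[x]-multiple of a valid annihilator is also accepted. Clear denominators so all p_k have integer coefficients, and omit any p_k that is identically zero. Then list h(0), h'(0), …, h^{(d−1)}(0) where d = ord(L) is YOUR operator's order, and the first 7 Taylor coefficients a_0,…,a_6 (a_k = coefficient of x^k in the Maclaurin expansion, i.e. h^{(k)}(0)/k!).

L = (34 + 92·x + 116·x^2 + 48·x^3 + 24·x^4)·Dx + (5 + 60·x + 170·x^2 + 180·x^3 + 100·x^4 + 40·x^5)·Dx^2 + (-3 - 11·x - 5·x^2 + 20·x^3 + 30·x^4 + 24·x^5 + 8·x^6)·Dx^3  (order 3).
h: a_k = 1, -5, 8, -5, 17, -56/5, 45, …
ICs: h(0) = 1, h′(0) = -5, h′′(0) = 16.

f: a_k = 1, 1, 2, 3, 5, 8, 13, …
g: a_k = 0, -6, 6, -8, 12, -96/5, 32, …
h₀=f+g: left-lcm gives L₀, ord ≤ 3.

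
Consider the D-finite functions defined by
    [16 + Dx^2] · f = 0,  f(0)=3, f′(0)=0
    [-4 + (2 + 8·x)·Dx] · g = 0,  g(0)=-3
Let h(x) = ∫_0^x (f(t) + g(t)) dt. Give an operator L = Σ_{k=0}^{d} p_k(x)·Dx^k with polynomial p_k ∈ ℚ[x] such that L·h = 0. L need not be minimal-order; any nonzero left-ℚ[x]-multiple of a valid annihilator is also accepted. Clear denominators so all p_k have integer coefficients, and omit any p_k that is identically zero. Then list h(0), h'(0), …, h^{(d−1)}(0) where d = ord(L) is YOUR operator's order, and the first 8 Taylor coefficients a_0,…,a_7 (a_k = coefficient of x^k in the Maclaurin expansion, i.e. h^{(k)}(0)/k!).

L = (-224 - 1024·x - 2048·x^2)·Dx + (48 + 704·x + 3072·x^2 + 4096·x^3)·Dx^2 + (-14 - 64·x - 128·x^2)·Dx^3 + (3 + 44·x + 192·x^2 + 256·x^3)·Dx^4  (order 4).
h: a_k = 0, 0, -3, -6, -3, 62/5, -14, 3524/105, …
ICs: h(0) = 0, h′(0) = 0, h′′(0) = -6, h′′′(0) = -36.

f: a_k = 3, 0, -24, 0, 32, 0, -256/15, 0, …
g: a_k = -3, -6, 6, -12, 30, -84, 252, -792, …
Sum ⇒ L₀ = lclm(L_f,L_g) in ℚ(x)⟨Dx⟩.
h=∫h₀ ⇒ L = L₀·Dx.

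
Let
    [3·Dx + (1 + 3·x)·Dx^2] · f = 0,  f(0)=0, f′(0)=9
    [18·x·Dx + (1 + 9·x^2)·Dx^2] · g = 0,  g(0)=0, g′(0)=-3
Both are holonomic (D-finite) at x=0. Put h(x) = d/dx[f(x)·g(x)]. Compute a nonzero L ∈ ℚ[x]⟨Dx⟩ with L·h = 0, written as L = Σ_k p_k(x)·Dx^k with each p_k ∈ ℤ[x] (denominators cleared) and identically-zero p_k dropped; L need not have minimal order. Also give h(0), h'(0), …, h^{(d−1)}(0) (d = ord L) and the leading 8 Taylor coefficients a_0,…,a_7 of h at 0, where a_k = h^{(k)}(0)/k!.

f: a_k = 0, 9, -27/2, 27, -243/4, 729/5, -729/2, 6561/7, …
g: a_k = 0, -3, 0, 9, 0, -243/5, 0, 2187/7, …
L₀ := L_f ⊗_s L_g (sym. prod.), ord ≤ 4.
Differentiate: ansatz ord ≤ ord L₀ ⇒ L.
L = (648 + 3564·x + 19440·x^2 + 113724·x^3 + 262440·x^4 + 341172·x^5 + 236196·x^7) + (162 + 3348·x + 24948·x^2 + 117612·x^3 + 396576·x^4 + 813564·x^5 + 918540·x^6 + 236196·x^7 + 826686·x^8)·Dx + (36 + 576·x + 5184·x^2 + 25272·x^3 + 87480·x^4 + 227448·x^5 + 419904·x^6 + 472392·x^7 + 236196·x^8 + 472392·x^9)·Dx^2 + (5 + 54·x + 333·x^2 + 1512·x^3 + 5346·x^4 + 14580·x^5 + 30618·x^6 + 52488·x^7 + 59049·x^8 + 39366·x^9 + 59049·x^10)·Dx^3  (order 3).
h: a_k = 0, -54, 243/2, 0, 1215/4, -18954/5, 168399/20, 0, …
ICs: h(0) = 0, h′(0) = -54, h′′(0) = 243.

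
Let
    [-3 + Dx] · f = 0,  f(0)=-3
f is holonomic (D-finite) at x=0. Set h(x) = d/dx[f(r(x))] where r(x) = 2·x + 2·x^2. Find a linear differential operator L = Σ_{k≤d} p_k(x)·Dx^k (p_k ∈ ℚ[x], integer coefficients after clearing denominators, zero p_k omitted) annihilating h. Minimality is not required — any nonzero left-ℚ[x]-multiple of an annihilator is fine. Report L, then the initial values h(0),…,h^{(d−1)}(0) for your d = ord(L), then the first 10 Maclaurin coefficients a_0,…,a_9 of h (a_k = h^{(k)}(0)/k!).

L = (8 + 24·x + 24·x^2) + (-1 - 2·x)·Dx  (order 1).
h: a_k = -18, -144, -648, -2160, -5832, -67392/5, -137376/5, -1767744/35, -594864/7, -4634496/35, …
ICs: h(0) = -18.

f: a_k = -3, -9, -27/2, -27/2, -81/8, -243/40, -243/80, -729/560, -2187/4480, -729/4480, …
f∘r: x↦r, Dx↦Dx/r' in L_f ⇒ L₀.
h=h₀': d/dx-closure on L₀ ⇒ L.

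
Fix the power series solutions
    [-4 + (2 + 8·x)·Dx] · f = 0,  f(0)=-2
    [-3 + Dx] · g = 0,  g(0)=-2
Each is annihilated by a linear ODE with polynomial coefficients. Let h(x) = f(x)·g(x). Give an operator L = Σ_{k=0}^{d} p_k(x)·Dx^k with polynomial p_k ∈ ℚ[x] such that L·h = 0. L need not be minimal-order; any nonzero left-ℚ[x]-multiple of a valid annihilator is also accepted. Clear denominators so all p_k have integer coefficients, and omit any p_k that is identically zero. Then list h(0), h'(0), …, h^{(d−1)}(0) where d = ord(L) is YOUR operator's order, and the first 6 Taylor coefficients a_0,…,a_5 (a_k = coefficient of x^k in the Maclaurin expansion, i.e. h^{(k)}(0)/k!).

f: a_k = -2, -4, 4, -8, 20, -56, …
g: a_k = -2, -6, -9, -9, -27/4, -81/20, …
h₀=f·g: eliminate ⇒ L₀, order ≤ 1·1.
L = (-5 - 12·x) + (1 + 4·x)·Dx  (order 1).
h: a_k = 4, 20, 34, 46, 43/2, 631/10, …
ICs: h(0) = 4.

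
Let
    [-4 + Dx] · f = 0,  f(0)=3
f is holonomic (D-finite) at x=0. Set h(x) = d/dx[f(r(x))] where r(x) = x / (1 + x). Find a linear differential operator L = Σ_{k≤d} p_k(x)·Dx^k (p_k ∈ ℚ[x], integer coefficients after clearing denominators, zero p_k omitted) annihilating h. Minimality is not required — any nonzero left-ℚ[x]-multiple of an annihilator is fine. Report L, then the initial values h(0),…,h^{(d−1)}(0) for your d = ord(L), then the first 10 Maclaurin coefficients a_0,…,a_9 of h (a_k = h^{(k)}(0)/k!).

L = (2 - 2·x) + (-1 - 2·x - x^2)·Dx  (order 1).
h: a_k = 12, 24, -12, -16, 28, -88/5, -68/15, 2528/105, -3316/105, 23672/945, …
ICs: h(0) = 12.

f: a_k = 3, 12, 24, 32, 32, 128/5, 256/15, 1024/105, 512/105, 2048/945, …
Change of var in L_f (x↦r) gives L₀.
Derive L from L₀ (diff closure).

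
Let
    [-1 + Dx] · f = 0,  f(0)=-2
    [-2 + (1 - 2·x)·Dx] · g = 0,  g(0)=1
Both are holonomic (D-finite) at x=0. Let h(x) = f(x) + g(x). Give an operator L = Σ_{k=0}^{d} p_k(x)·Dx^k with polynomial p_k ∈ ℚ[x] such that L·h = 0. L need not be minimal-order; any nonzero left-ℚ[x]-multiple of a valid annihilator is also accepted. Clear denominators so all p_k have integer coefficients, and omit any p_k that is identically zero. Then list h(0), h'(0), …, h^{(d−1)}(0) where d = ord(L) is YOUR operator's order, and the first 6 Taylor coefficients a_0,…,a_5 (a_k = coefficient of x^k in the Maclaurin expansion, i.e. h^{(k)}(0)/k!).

L = (6 + 4·x) + (-7 - 4·x + 4·x^2)·Dx + (1 - 4·x^2)·Dx^2  (order 2).
h: a_k = -1, 0, 3, 23/3, 191/12, 1919/60, …
ICs: h(0) = -1, h′(0) = 0.

f: a_k = -2, -2, -1, -1/3, -1/12, -1/60, …
g: a_k = 1, 2, 4, 8, 16, 32, …
f+g: L₀ = lclm(L_f,L_g), ord ≤ 1+1.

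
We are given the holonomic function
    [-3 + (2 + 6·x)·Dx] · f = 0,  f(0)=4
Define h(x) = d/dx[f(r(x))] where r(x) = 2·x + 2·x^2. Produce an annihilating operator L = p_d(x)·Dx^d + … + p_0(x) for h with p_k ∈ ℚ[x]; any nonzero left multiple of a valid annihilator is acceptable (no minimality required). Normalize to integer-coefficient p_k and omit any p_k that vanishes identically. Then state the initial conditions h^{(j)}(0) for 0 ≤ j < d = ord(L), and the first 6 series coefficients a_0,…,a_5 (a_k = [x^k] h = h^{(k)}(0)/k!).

f: a_k = 4, 6, -9/2, 27/4, -405/32, 1701/64, …
h₀=f(r): pull back L_f along r ⇒ L₀.
h=h₀': d/dx-closure on L₀ ⇒ L.
L = -1 + (-1 - 8·x - 18·x^2 - 12·x^3)·Dx  (order 1).
h: a_k = 12, -12, 54, -234, 2025/2, -8829/2, …
ICs: h(0) = 12.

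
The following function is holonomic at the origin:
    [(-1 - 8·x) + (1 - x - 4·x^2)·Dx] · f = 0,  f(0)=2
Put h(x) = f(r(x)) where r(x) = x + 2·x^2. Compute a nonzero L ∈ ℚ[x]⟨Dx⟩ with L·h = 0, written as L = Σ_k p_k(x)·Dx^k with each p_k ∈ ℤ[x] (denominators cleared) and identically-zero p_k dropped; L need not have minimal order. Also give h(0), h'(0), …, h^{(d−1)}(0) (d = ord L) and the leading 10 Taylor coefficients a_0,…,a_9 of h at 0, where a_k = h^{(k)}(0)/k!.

f: a_k = 2, 2, 10, 18, 58, 130, 362, 882, 2330, 5858, …
Substitute x→r, Dx→(1/r')Dx; clear ⇒ L₀.
L = (1 + 12·x + 48·x^2 + 64·x^3) + (-1 + x + 6·x^2 + 16·x^3 + 16·x^4)·Dx  (order 1).
h: a_k = 2, 2, 14, 58, 206, 810, 3198, 12282, 47726, 185546, …
ICs: h(0) = 2.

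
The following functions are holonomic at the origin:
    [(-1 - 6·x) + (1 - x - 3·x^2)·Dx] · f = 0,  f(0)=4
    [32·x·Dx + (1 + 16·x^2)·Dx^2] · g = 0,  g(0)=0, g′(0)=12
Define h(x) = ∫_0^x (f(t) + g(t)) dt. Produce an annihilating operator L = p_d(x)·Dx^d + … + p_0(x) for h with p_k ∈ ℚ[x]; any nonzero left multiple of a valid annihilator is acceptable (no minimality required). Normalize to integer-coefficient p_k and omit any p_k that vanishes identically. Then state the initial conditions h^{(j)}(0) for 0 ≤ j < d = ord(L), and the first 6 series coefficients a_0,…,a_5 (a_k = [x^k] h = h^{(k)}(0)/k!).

L = (-128 + 512·x + 10560·x^2 + 25344·x^3 + 95904·x^4 + 41472·x^6)·Dx^2 + (37 + 208·x - 206·x^2 + 1476·x^3 + 24336·x^4 + 66528·x^5 + 6912·x^6 + 41472·x^7)·Dx^3 + (-4 - 21·x - 198·x^2 - 90·x^3 - 1775·x^4 + 4080·x^5 + 6336·x^6 + 2304·x^7 + 6912·x^8)·Dx^4  (order 4).
h: a_k = 0, 4, 8, 16/3, -9, 76/5, …
ICs: h(0) = 0, h′(0) = 4, h′′(0) = 16, h′′′(0) = 32.

f: a_k = 4, 4, 16, 28, 76, 160, …
g: a_k = 0, 12, 0, -64, 0, 3072/5, …
Weyl lclm of L_f,L_g ⇒ L₀ (ord ≤ 3).
Integrate: L := L₀·Dx.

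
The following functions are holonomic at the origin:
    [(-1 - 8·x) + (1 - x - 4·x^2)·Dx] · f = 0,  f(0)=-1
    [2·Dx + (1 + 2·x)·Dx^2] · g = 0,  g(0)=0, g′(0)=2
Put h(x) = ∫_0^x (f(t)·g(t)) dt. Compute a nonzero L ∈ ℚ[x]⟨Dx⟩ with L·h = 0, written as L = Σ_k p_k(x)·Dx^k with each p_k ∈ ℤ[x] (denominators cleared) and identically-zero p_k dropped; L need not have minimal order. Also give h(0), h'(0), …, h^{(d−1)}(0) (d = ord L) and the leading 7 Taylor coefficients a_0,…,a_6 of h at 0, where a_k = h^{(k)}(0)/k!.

L = (10 + 32·x)·Dx + (22·x + 40·x^2)·Dx^2 + (-1 - x + 6·x^2 + 8·x^3)·Dx^3  (order 3).
h: a_k = 0, 0, -1, 0, -8/3, -4/3, -418/45, …
ICs: h(0) = 0, h′(0) = 0, h′′(0) = -2.

f: a_k = -1, -1, -5, -9, -29, -65, -181, …
g: a_k = 0, 2, -2, 8/3, -4, 32/5, -32/3, …
Product ⇒ symmetric product L₀, ord ≤ 2.
h=∫₀ˣh₀: take L = L₀·Dx.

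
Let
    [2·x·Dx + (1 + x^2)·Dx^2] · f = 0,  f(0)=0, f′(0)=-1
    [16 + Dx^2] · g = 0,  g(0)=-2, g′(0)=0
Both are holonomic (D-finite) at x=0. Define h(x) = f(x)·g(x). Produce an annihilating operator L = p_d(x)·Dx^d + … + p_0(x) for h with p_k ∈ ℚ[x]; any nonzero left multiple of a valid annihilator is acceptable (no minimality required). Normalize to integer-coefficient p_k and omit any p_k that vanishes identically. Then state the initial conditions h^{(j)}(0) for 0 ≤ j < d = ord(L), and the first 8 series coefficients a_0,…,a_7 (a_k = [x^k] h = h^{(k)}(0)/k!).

L = (5440 + 19136·x^2 + 25856·x^4 + 16384·x^6 + 4096·x^8) + (1152·x + 3200·x^3 + 3072·x^5 + 1024·x^7)·Dx + (612 + 2252·x^2 + 3168·x^4 + 2048·x^6 + 512·x^8)·Dx^2 + (72·x + 200·x^3 + 192·x^5 + 64·x^7)·Dx^3 + (17 + 66·x^2 + 97·x^4 + 64·x^6 + 16·x^8)·Dx^4  (order 4).
h: a_k = 0, 2, 0, -50/3, 0, 406/15, 0, -6922/315, …
ICs: h(0) = 0, h′(0) = 2, h′′(0) = 0, h′′′(0) = -100.

f: a_k = 0, -1, 0, 1/3, 0, -1/5, 0, 1/7, …
g: a_k = -2, 0, 16, 0, -64/3, 0, 512/45, 0, …
Product ⇒ symmetric product L₀, ord ≤ 4.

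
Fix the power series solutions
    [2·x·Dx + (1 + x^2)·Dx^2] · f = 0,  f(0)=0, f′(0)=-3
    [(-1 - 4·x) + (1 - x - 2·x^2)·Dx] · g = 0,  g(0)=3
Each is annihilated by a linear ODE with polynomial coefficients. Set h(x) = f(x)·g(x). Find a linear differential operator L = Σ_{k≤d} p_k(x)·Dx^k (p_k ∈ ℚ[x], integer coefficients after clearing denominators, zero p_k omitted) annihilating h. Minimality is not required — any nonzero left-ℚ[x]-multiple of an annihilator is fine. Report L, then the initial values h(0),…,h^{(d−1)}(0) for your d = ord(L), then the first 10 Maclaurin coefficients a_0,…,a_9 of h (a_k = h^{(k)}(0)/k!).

f: a_k = 0, -3, 0, 1, 0, -3/5, 0, 3/7, 0, -1/3, …
g: a_k = 3, 3, 9, 15, 33, 63, 129, 255, 513, 1023, …
L₀ := L_f ⊗_s L_g (sym. prod.), ord ≤ 2.
L = (4 + 2·x + 12·x^2) + (2 + 6·x + 4·x^2 + 12·x^3)·Dx + (-1 + x + x^2 + x^3 + 2·x^4)·Dx^2  (order 2).
h: a_k = 0, -9, -9, -24, -42, -459/5, -879/5, -12534/35, -4968/7, -49943/35, …
ICs: h(0) = 0, h′(0) = -9.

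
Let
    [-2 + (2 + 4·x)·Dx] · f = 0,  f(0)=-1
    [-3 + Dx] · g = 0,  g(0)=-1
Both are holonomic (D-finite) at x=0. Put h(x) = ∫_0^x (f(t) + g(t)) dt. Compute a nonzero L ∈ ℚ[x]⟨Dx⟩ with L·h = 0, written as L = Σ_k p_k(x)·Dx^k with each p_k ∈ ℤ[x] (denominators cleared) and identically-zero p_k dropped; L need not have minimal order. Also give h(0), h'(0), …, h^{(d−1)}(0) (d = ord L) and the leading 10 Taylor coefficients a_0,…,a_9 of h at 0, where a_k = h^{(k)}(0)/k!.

L = (6 + 9·x)·Dx + (-5 - 18·x - 18·x^2)·Dx^2 + (1 + 5·x + 6·x^2)·Dx^3  (order 3).
h: a_k = 0, -2, -2, -4/3, -5/4, -11/20, -29/60, 3/70, -699/2240, 2381/6720, …
ICs: h(0) = 0, h′(0) = -2, h′′(0) = -4.

f: a_k = -1, -1, 1/2, -1/2, 5/8, -7/8, 21/16, -33/16, 429/128, -715/128, …
g: a_k = -1, -3, -9/2, -9/2, -27/8, -81/40, -81/80, -243/560, -729/4480, -243/4480, …
Weyl lclm of L_f,L_g ⇒ L₀ (ord ≤ 2).
Integrate: L := L₀·Dx.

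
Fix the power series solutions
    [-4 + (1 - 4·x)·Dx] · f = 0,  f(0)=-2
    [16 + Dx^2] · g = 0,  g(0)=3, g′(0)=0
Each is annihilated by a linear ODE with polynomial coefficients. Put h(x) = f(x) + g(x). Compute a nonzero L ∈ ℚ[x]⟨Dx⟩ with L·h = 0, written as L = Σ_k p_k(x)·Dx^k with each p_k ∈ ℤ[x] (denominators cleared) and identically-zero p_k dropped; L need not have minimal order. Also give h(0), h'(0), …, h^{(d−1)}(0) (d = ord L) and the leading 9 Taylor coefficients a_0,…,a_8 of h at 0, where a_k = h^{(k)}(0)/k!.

L = (448 - 512·x + 1024·x^2) + (-48 + 320·x - 768·x^2 + 1024·x^3)·Dx + (28 - 32·x + 64·x^2)·Dx^2 + (-3 + 20·x - 48·x^2 + 64·x^3)·Dx^3  (order 3).
h: a_k = 1, -8, -56, -128, -480, -2048, -123136/15, -32768, -13762048/105, …
ICs: h(0) = 1, h′(0) = -8, h′′(0) = -112.

f: a_k = -2, -8, -32, -128, -512, -2048, -8192, -32768, -131072, …
g: a_k = 3, 0, -24, 0, 32, 0, -256/15, 0, 512/105, …
L₀ := lclm(L_f,L_g); ord L₀ ≤ 1+2.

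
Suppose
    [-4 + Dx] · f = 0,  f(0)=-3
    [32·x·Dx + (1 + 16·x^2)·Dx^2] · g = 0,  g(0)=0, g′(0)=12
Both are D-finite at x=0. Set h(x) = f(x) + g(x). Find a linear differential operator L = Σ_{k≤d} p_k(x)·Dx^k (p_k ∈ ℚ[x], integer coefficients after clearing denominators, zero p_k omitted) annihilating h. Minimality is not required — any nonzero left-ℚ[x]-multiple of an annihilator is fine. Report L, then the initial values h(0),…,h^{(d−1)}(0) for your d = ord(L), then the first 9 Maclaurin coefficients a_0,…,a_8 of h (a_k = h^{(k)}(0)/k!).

L = (32 - 256·x - 512·x^2)·Dx + (-12 + 48·x + 64·x^2 - 256·x^3)·Dx^2 + (1 + 4·x + 16·x^2 + 64·x^3)·Dx^3  (order 3).
h: a_k = -3, 0, -24, -96, -32, 2944/5, -256/15, -105472/15, -512/105, …
ICs: h(0) = -3, h′(0) = 0, h′′(0) = -48.

f: a_k = -3, -12, -24, -32, -32, -128/5, -256/15, -1024/105, -512/105, …
g: a_k = 0, 12, 0, -64, 0, 3072/5, 0, -49152/7, 0, …
Weyl lclm of L_f,L_g ⇒ L₀ (ord ≤ 3).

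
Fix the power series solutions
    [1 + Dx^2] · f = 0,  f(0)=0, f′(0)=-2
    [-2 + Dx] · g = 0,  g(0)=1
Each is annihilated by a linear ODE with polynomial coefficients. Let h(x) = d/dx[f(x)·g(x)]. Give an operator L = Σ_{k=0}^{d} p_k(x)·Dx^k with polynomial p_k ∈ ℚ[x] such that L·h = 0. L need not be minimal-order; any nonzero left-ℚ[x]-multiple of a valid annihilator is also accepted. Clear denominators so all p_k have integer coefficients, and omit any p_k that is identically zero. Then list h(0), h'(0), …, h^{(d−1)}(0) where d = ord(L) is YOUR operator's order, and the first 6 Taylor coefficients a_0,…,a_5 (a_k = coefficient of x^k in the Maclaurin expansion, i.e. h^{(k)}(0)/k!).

f: a_k = 0, -2, 0, 1/3, 0, -1/60, …
g: a_k = 1, 2, 2, 4/3, 2/3, 4/15, …
Product ⇒ symmetric product L₀, ord ≤ 2.
Differentiate: ansatz ord ≤ ord L₀ ⇒ L.
L = 5 - 4·Dx + Dx^2  (order 2).
h: a_k = -2, -8, -11, -8, -41/12, -11/15, …
ICs: h(0) = -2, h′(0) = -8.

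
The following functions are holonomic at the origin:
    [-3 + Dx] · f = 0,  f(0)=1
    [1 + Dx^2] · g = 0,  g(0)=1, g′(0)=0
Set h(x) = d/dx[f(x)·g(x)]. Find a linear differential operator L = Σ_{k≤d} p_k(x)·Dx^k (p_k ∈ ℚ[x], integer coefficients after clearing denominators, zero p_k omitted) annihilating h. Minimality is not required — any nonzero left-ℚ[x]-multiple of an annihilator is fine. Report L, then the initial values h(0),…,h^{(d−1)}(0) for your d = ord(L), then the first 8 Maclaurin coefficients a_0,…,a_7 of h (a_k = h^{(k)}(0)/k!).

f: a_k = 1, 3, 9/2, 9/2, 27/8, 81/40, 81/80, 243/560, …
g: a_k = 1, 0, -1/2, 0, 1/24, 0, -1/720, 0, …
Sym-product of L_f,L_g gives L₀ (≤ ord 2).
h=h₀': d/dx-closure on L₀ ⇒ L.
L = 10 - 6·Dx + Dx^2  (order 2).
h: a_k = 3, 8, 9, 14/3, -1/2, -44/15, -83/30, -527/315, …
ICs: h(0) = 3, h′(0) = 8.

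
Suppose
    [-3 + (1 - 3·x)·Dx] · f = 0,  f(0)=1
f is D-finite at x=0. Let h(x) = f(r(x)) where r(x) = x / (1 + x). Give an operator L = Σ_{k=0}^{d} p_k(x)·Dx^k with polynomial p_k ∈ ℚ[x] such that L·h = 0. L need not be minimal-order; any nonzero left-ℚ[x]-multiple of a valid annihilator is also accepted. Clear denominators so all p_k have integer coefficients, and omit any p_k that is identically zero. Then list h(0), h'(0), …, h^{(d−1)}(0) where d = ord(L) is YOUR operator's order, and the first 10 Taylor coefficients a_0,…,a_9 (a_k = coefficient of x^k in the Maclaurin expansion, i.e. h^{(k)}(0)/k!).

L = 3 + (-1 + x + 2·x^2)·Dx  (order 1).
h: a_k = 1, 3, 6, 12, 24, 48, 96, 192, 384, 768, …
ICs: h(0) = 1.

f: a_k = 1, 3, 9, 27, 81, 243, 729, 2187, 6561, 19683, …
Change of var in L_f (x↦r) gives L₀.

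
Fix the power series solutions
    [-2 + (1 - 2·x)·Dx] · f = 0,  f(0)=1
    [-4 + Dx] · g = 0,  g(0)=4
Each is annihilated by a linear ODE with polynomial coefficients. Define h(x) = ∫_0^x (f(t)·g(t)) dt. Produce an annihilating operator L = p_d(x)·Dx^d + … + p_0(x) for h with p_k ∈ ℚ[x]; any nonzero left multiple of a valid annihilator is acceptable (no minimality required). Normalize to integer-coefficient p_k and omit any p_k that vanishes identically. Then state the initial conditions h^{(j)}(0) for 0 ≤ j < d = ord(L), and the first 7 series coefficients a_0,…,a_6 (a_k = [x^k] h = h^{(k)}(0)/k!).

f: a_k = 1, 2, 4, 8, 16, 32, 64, …
g: a_k = 4, 16, 32, 128/3, 128/3, 512/15, 1024/45, …
Sym-product of L_f,L_g gives L₀ (≤ ord 1).
h=∫₀ˣh₀: take L = L₀·Dx.
L = (6 - 8·x)·Dx + (-1 + 2·x)·Dx^2  (order 2).
h: a_k = 0, 4, 12, 80/3, 152/3, 448/5, 6976/45, …
ICs: h(0) = 0, h′(0) = 4.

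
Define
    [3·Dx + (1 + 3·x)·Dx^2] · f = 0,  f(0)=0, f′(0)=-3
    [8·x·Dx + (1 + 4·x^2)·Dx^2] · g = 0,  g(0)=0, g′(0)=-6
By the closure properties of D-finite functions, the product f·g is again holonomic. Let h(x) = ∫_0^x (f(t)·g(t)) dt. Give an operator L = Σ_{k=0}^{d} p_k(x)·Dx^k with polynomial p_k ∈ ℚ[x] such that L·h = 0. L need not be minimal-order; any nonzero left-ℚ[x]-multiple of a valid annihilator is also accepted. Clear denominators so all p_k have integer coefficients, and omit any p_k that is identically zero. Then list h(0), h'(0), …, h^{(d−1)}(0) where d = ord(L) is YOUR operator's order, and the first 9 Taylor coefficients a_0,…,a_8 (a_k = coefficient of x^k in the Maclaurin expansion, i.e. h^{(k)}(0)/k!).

L = (1632 + 8496·x + 23040·x^2 + 110016·x^3 + 207360·x^4 + 269568·x^5 + 82944·x^7)·Dx^2 + (418 + 6672·x + 44112·x^2 + 151488·x^3 + 393984·x^4 + 642816·x^5 + 725760·x^6 + 82944·x^7 + 290304·x^8)·Dx^3 + (204 + 1844·x + 12096·x^2 + 47408·x^3 + 122880·x^4 + 240192·x^5 + 331776·x^6 + 361728·x^7 + 82944·x^8 + 165888·x^9)·Dx^4 + (25 + 246·x + 1217·x^2 + 4128·x^3 + 10624·x^4 + 22080·x^5 + 34272·x^6 + 41472·x^7 + 43776·x^8 + 13824·x^9 + 20736·x^10)·Dx^5  (order 5).
h: a_k = 0, 0, 0, 6, -27/4, 6, -57/4, 198/5, -3267/40, …
ICs: h(0) = 0, h′(0) = 0, h′′(0) = 0, h′′′(0) = 36, h′′′′(0) = -162.

f: a_k = 0, -3, 9/2, -9, 81/4, -243/5, 243/2, -2187/7, 6561/8, …
g: a_k = 0, -6, 0, 8, 0, -96/5, 0, 384/7, 0, …
h₀=f·g: eliminate ⇒ L₀, order ≤ 2·2.
Integrate: L := L₀·Dx.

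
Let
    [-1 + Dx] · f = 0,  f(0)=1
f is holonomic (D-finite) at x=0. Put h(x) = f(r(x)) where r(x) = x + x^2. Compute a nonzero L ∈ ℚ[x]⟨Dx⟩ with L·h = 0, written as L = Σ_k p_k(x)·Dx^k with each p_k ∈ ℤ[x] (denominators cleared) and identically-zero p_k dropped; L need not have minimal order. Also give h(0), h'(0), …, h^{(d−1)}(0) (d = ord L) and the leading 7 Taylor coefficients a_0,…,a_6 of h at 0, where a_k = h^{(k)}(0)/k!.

f: a_k = 1, 1, 1/2, 1/6, 1/24, 1/120, 1/720, …
Change of var in L_f (x↦r) gives L₀.
L = (-1 - 2·x) + Dx  (order 1).
h: a_k = 1, 1, 3/2, 7/6, 25/24, 27/40, 331/720, …
ICs: h(0) = 1.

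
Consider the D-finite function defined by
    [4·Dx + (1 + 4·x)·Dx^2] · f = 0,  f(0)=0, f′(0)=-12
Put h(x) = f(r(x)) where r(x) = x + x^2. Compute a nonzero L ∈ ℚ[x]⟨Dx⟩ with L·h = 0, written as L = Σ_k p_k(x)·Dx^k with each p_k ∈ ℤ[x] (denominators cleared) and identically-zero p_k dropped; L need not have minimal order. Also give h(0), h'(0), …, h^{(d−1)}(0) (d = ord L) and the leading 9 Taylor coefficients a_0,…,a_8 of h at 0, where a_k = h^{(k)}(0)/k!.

L = 2·Dx + (1 + 2·x)·Dx^2  (order 2).
h: a_k = 0, -12, 12, -16, 24, -192/5, 64, -768/7, 192, …
ICs: h(0) = 0, h′(0) = -12.

f: a_k = 0, -12, 24, -64, 192, -3072/5, 2048, -49152/7, 24576, …
h₀=f(r): pull back L_f along r ⇒ L₀.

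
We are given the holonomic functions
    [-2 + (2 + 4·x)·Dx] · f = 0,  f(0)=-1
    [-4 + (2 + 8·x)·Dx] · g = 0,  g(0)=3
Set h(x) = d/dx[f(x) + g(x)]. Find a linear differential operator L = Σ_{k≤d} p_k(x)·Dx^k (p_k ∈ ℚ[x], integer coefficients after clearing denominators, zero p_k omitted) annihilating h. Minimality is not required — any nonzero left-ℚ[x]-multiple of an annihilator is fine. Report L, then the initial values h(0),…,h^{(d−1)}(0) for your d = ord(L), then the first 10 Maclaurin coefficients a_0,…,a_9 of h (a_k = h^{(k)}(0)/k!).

L = -6 + (-9 - 24·x)·Dx + (-1 - 6·x - 8·x^2)·Dx^2  (order 2).
h: a_k = 5, -11, 69/2, -235/2, 3325/8, -12033/8, 88473/16, -329043/16, 9877725/128, -37328005/128, …
ICs: h(0) = 5, h′(0) = -11.

f: a_k = -1, -1, 1/2, -1/2, 5/8, -7/8, 21/16, -33/16, 429/128, -715/128, …
g: a_k = 3, 6, -6, 12, -30, 84, -252, 792, -2574, 8580, …
Sum ⇒ L₀ = lclm(L_f,L_g) in ℚ(x)⟨Dx⟩.
Differentiate: ansatz ord ≤ ord L₀ ⇒ L.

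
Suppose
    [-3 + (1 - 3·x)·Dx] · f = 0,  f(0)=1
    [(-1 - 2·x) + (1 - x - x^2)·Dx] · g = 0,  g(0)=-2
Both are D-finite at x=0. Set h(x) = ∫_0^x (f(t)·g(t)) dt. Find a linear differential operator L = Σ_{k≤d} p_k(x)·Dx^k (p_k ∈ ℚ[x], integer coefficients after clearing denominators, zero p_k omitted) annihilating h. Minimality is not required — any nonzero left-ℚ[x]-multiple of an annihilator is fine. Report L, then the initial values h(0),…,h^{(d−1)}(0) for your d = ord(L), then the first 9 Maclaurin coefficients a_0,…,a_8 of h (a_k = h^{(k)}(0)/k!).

L = (-4 + 4·x + 9·x^2)·Dx + (1 - 4·x + 2·x^2 + 3·x^3)·Dx^2  (order 2).
h: a_k = 0, -2, -4, -28/3, -45/2, -56, -428/3, -2594/7, -978, …
ICs: h(0) = 0, h′(0) = -2.

f: a_k = 1, 3, 9, 27, 81, 243, 729, 2187, 6561, …
g: a_k = -2, -2, -4, -6, -10, -16, -26, -42, -68, …
h₀=f·g: eliminate ⇒ L₀, order ≤ 1·1.
h=∫h₀ ⇒ L = L₀·Dx.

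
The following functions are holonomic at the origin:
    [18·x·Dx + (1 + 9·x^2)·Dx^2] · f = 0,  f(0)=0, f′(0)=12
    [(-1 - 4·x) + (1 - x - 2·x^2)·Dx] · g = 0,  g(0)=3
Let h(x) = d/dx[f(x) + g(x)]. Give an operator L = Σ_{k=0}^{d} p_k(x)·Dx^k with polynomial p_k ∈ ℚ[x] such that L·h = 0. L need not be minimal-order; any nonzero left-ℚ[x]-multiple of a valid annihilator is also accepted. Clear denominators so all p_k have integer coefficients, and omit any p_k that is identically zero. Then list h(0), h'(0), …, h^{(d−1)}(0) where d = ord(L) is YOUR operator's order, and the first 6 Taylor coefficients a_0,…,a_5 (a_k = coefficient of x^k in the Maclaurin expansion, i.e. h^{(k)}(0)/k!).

f: a_k = 0, 12, 0, -36, 0, 972/5, …
g: a_k = 3, 3, 9, 15, 33, 63, …
Weyl lclm of L_f,L_g ⇒ L₀ (ord ≤ 3).
Derive L from L₀ (diff closure).
L = (18 - 72·x - 918·x^2 - 1872·x^3 - 4608·x^4 - 1296·x^6) + (-8 - 30·x - 278·x^3 - 1788·x^4 - 3216·x^5 - 324·x^6 - 1296·x^7)·Dx + (1 + 4·x + 24·x^2 + 4·x^3 + 103·x^4 - 300·x^5 - 312·x^6 - 108·x^7 - 216·x^8)·Dx^2  (order 2).
h: a_k = 15, 18, -63, 132, 1287, 774, …
ICs: h(0) = 15, h′(0) = 18.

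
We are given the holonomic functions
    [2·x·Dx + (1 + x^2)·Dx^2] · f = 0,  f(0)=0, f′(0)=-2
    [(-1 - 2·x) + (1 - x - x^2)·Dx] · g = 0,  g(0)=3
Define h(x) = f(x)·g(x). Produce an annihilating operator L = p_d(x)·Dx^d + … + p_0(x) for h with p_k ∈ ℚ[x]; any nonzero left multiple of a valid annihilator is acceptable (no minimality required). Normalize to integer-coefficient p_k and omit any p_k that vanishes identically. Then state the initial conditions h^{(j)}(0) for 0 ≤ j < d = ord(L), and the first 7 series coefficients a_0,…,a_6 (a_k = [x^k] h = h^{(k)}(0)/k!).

f: a_k = 0, -2, 0, 2/3, 0, -2/5, 0, …
g: a_k = 3, 3, 6, 9, 15, 24, 39, …
h₀=f·g: eliminate ⇒ L₀, order ≤ 2·1.
L = (2 + 2·x + 6·x^2) + (2 + 2·x + 4·x^2 + 6·x^3)·Dx + (-1 + x + x^3 + x^4)·Dx^2  (order 2).
h: a_k = 0, -6, -6, -10, -16, -136/5, -216/5, …
ICs: h(0) = 0, h′(0) = -6.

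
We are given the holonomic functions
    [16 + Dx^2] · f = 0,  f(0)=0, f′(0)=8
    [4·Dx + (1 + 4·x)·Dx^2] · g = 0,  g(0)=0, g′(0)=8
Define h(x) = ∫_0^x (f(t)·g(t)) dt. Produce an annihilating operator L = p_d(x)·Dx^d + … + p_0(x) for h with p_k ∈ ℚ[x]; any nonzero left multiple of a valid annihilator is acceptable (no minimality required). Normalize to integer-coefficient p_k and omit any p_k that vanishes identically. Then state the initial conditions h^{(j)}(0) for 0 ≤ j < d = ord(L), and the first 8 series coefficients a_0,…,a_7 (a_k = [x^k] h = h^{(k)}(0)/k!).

L = (-768 + 6144·x + 77824·x^2 + 262144·x^3 + 262144·x^4)·Dx + (256 + 5120·x + 24576·x^2 + 32768·x^3)·Dx^2 + (1280·x + 10752·x^2 + 32768·x^3 + 32768·x^4)·Dx^3 + (16 + 320·x + 1536·x^2 + 2048·x^3)·Dx^4 + (3 + 56·x + 368·x^2 + 1024·x^3 + 1024·x^4)·Dx^5  (order 5).
h: a_k = 0, 0, 0, 64/3, -32, 512/15, -1024/9, 22528/63, …
ICs: h(0) = 0, h′(0) = 0, h′′(0) = 0, h′′′(0) = 128, h′′′′(0) = -768.

f: a_k = 0, 8, 0, -64/3, 0, 256/15, 0, -2048/315, …
g: a_k = 0, 8, -16, 128/3, -128, 2048/5, -4096/3, 32768/7, …
Sym-product of L_f,L_g gives L₀ (≤ ord 4).
h=∫h₀ ⇒ L = L₀·Dx.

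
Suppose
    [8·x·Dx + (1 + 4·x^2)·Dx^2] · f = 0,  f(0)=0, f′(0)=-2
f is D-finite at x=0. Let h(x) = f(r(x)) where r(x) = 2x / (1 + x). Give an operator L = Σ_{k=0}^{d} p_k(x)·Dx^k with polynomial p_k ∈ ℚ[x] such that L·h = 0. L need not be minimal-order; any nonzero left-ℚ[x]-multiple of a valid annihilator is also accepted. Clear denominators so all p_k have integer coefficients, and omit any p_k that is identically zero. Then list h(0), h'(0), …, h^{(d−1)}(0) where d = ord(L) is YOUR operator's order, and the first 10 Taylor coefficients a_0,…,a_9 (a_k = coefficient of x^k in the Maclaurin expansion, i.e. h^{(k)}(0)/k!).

L = (2 + 34·x)·Dx + (1 + 2·x + 17·x^2)·Dx^2  (order 2).
h: a_k = 0, -4, 4, 52/3, -60, -404/5, 2444/3, -2908/7, -9660, 203996/9, …
ICs: h(0) = 0, h′(0) = -4.

f: a_k = 0, -2, 0, 8/3, 0, -32/5, 0, 128/7, 0, -512/9, …
h₀=f(r): pull back L_f along r ⇒ L₀.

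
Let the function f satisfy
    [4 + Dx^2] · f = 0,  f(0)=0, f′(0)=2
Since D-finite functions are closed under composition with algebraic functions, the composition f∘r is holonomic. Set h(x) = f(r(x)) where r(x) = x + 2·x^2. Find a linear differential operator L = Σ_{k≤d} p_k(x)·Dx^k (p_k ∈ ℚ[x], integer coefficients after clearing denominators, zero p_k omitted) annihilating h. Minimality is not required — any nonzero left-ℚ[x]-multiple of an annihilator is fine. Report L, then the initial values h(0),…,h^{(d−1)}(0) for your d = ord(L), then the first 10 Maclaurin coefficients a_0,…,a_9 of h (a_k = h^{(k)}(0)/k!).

f: a_k = 0, 2, 0, -4/3, 0, 4/15, 0, -8/315, 0, 4/2835, …
Change of var in L_f (x↦r) gives L₀.
L = (4 + 48·x + 192·x^2 + 256·x^3) - 4·Dx + (1 + 4·x)·Dx^2  (order 2).
h: a_k = 0, 2, 4, -4/3, -8, -236/15, -8, 3352/315, 944/45, 54436/2835, …
ICs: h(0) = 0, h′(0) = 2.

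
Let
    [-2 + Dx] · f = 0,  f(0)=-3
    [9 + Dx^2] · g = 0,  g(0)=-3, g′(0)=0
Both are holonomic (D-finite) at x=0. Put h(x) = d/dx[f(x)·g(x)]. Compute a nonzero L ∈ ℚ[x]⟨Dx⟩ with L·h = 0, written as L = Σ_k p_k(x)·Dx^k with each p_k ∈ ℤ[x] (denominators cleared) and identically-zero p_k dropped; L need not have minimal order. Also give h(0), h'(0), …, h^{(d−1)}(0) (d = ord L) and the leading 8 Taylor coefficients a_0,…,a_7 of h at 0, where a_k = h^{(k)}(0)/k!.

f: a_k = -3, -6, -6, -4, -2, -4/5, -4/15, -8/105, …
g: a_k = -3, 0, 27/2, 0, -81/8, 0, 243/80, 0, …
f·g: L₀ = L_f ⊗_s L_g, ord ≤ 1·2.
Derive L from L₀ (diff closure).
L = 13 - 4·Dx + Dx^2  (order 2).
h: a_k = 18, -45, -207, -357/2, 183/4, 1221/8, 3277/40, -239/560, …
ICs: h(0) = 18, h′(0) = -45.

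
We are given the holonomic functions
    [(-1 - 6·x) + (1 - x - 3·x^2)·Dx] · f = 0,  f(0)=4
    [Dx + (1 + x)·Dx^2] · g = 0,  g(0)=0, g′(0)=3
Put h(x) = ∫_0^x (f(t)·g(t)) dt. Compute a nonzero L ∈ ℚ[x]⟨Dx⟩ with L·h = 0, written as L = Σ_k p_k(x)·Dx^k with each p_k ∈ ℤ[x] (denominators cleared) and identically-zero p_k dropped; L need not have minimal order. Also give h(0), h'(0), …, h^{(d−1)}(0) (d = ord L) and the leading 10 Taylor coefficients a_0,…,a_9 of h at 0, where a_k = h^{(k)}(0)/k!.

f: a_k = 4, 4, 16, 28, 76, 160, 388, 868, 2032, 4636, …
g: a_k = 0, 3, -3/2, 1, -3/4, 3/5, -1/2, 3/7, -3/8, 1/3, …
h₀=f·g: eliminate ⇒ L₀, order ≤ 1·2.
Integrate: L := L₀·Dx.
L = (7 + 12·x)·Dx + (1 + 15·x + 15·x^2)·Dx^2 + (-1 + 4·x^2 + 3·x^3)·Dx^3  (order 3).
h: a_k = 0, 0, 6, 2, 23/2, 61/5, 1007/30, 1912/35, 34591/280, 149381/630, …
ICs: h(0) = 0, h′(0) = 0, h′′(0) = 12.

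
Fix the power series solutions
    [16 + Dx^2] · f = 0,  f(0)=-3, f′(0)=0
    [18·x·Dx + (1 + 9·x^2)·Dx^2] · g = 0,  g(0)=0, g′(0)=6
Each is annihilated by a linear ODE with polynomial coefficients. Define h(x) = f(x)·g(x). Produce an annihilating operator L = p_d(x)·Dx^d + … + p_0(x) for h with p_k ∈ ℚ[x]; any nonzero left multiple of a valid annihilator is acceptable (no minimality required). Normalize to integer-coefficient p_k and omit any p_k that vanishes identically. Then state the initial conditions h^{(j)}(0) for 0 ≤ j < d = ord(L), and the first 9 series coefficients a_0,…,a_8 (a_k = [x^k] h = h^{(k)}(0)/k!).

f: a_k = -3, 0, 24, 0, -32, 0, 256/15, 0, -512/105, …
g: a_k = 0, 6, 0, -18, 0, 486/5, 0, -4374/7, 0, …
L₀ := L_f ⊗_s L_g (sym. prod.), ord ≤ 4.
L = (20800 + 494784·x^2 + 2923776·x^4 + 11943936·x^6 + 26873856·x^8) + (19584·x + 342144·x^3 + 2239488·x^5 + 6718464·x^7)·Dx + (1700 + 42732·x^2 + 318816·x^4 + 1492992·x^6 + 3359232·x^8)·Dx^2 + (1224·x + 21384·x^3 + 139968·x^5 + 419904·x^7)·Dx^3 + (25 + 738·x^2 + 8505·x^4 + 46656·x^6 + 104976·x^8)·Dx^4  (order 4).
h: a_k = 0, -18, 0, 198, 0, -4578/5, 0, 171002/35, 0, …
ICs: h(0) = 0, h′(0) = -18, h′′(0) = 0, h′′′(0) = 1188.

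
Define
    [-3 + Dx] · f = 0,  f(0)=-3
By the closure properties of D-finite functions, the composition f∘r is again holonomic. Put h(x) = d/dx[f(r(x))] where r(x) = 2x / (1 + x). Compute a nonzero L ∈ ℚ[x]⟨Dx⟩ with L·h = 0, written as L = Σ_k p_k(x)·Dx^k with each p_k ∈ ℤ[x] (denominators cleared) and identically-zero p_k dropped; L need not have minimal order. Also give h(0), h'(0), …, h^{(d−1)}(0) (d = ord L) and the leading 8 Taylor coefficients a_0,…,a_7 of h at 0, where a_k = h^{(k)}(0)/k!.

L = (4 - 2·x) + (-1 - 2·x - x^2)·Dx  (order 1).
h: a_k = -18, -72, -54, 72, 18, -432/5, 342/5, 288/35, …
ICs: h(0) = -18.

f: a_k = -3, -9, -27/2, -27/2, -81/8, -243/40, -243/80, -729/560, …
L₀ from L_f via x↦r, Dx↦r'^{-1}Dx.
Differentiate: ansatz ord ≤ ord L₀ ⇒ L.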